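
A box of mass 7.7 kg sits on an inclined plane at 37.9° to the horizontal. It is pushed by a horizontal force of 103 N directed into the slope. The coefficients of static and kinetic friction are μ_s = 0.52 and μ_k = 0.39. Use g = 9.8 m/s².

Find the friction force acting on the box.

Resolve perpendicular to the incline: N = m g cos θ + P sin θ = 7.7×9.8×cos 37.9° + 103×sin 37.9° = 122.8 N.
Parallel to the incline: P cos θ − m g sin θ = 81.28 − 46.35 = 34.92 N; the friction needed to balance this is 34.92 N acting down the slope.
The limit of static friction is μ_s N = 63.86 N.
|f_req| = 34.92 ≤ 63.86 N → the box is in equilibrium; friction equals the required value.

f ≈ 34.9 N (down the incline)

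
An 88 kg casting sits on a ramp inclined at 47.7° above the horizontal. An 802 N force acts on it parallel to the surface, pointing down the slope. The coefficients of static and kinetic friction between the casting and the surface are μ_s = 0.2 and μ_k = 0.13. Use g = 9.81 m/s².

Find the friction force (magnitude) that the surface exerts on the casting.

Perpendicular to the surface, N = m g cos θ = 88·9.81·cos 47.7° = 581 N.
For equilibrium along the incline the friction force must supply f = m g sin θ + P = 638.5 + 802 = 1441 N (positive meaning up-slope).
Static friction can supply at most μ_s N = 116.2 N.
|1441| exceeds 116.2 N, so the casting slips down-slope; friction is kinetic, f = μ_k N = 0.13×581 = 75.5 N.

f ≈ 75.5 N (up the incline)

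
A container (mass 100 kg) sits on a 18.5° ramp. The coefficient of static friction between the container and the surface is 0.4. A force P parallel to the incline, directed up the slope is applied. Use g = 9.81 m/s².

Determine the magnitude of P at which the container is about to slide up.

P ≈ 683 N

At impending motion up the slope, friction acts down-slope at its limit: f = μ_s N.
P is parallel to the surface, so N = m g cos θ = 930 N.
Along the incline: P = m g sin θ + μ_s N = 311 + 0.4×930 = 683 N.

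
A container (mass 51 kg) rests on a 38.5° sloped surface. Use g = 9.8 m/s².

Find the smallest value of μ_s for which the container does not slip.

μ_s,min ≈ 0.795

At the slip threshold m g sin θ = μ_s m g cos θ, so μ_s,min = tan θ.
μ_s,min = tan 38.5° = 0.795.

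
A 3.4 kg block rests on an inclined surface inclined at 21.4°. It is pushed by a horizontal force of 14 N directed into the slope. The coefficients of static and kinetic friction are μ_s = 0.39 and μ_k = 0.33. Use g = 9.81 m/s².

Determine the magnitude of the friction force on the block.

f ≈ 0.865 N (down the incline)

Normal direction: N = m g cos θ + P sin θ = 36.16 N.
Parallel to the incline: P cos θ − m g sin θ = 13.03 − 12.17 = 0.8647 N; the friction needed to balance this is 0.8647 N acting down the slope.
Maximum static friction: μ_s N = 0.39 × 36.16 = 14.1 N.
|f_req| = 0.8647 ≤ 14.1 N → the block is in equilibrium; friction equals the required value.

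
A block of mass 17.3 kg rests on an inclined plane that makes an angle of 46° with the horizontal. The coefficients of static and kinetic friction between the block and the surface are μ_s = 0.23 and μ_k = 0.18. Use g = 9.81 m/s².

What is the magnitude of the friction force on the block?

The normal reaction is N = m g cos θ = 117.9 N.
Along the slope the weight component is m g sin θ = 122.1 N; friction must supply exactly this, acting up-slope.
Maximum static friction available: μ_s N = 0.23 × 117.9 = 27.12 N.
Since |122.1| > 27.12 N, static friction cannot hold it; the block slides down the incline and kinetic friction applies: f = μ_k N = 0.18 × 117.9 = 21.2 N.

f ≈ 21.2 N (up the incline)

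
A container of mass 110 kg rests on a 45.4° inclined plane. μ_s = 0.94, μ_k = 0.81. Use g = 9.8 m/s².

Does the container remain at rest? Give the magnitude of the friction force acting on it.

N = m g cos θ = 757 N.
Down-slope weight component: m g sin θ = 768 N.
μ_s N = 712 N.
768 > 712 N, so it slides; kinetic friction f = μ_k N = 0.81×757 = 613 N.

f ≈ 613 N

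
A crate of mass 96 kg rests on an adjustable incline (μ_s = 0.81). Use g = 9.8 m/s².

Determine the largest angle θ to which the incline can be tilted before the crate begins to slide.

θ_max ≈ 39°

At the slip threshold, m g sin θ = μ_s · m g cos θ, so tan θ = μ_s.
θ_max = arctan(0.81) = 39°.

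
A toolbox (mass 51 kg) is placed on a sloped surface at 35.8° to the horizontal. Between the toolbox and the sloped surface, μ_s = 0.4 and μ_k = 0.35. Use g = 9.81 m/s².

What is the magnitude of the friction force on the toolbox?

Perpendicular to the surface, N = m g cos θ = 51·9.81·cos 35.8° = 405.8 N.
Along the slope the weight component is m g sin θ = 292.7 N; friction must supply exactly this, acting up-slope.
Maximum static friction available: μ_s N = 0.4 × 405.8 = 162.3 N.
Since |292.7| > 162.3 N, static friction cannot hold it; the toolbox slides down the incline and kinetic friction applies: f = μ_k N = 0.35 × 405.8 = 142 N.

f ≈ 142 N (up the incline)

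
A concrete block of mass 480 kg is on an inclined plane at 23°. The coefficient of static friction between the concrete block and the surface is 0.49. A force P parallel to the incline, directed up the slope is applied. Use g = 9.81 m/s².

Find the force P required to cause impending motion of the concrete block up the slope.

P ≈ 3960 N

At impending motion up the slope, friction acts down-slope at its limit: f = μ_s N.
P is parallel to the surface, so N = m g cos θ = 4330 N.
Along the incline: P = m g sin θ + μ_s N = 1840 + 0.49×4330 = 3960 N.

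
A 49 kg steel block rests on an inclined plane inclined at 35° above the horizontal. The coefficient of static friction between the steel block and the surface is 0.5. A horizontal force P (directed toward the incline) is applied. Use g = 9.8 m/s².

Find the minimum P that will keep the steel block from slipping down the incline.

The steel block tends to slide down (tan θ > μ_s), so at the point of impending slip friction acts up-slope at its limit: f = μ_s N.
Perpendicular to the incline: N = m g cos θ + P sin θ.
Along the incline: P cos θ + μ_s N = m g sin θ, i.e. P cos θ + μ_s (m g cos θ + P sin θ) = m g sin θ.
Solving, P (cos θ + μ_s sin θ) = m g (sin θ − μ_s cos θ), so P = 480×0.164/1.106 = 71.2 N.

P_min ≈ 71.2 N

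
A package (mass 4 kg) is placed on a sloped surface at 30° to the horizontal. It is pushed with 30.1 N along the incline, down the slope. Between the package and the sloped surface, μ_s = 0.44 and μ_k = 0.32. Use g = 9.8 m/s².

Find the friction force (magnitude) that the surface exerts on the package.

The normal reaction is N = m g cos θ = 33.95 N.
For equilibrium along the incline the friction force must supply f = m g sin θ + P = 19.6 + 30.1 = 49.7 N (positive meaning up-slope).
Static friction can supply at most μ_s N = 14.94 N.
Since |49.7| > 14.94 N, static friction cannot hold it; the package slides down the incline and kinetic friction applies: f = μ_k N = 0.32 × 33.95 = 10.9 N.

f ≈ 10.9 N (up the incline)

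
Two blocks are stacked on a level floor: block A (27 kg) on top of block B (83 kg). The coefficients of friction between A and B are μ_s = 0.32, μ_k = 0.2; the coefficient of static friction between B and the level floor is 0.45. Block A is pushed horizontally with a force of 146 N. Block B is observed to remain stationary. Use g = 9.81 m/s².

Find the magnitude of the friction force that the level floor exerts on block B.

Normal force at the A–B interface: N₁ = m_A g = 264.9 N.
So the A–B interface can sustain at most μ_s N₁ = 84.76 N of static friction.
Since P = 146 N > 84.76 N, A slides on B; the A–B friction is kinetic: f₁ = μ_k N₁ = 0.2×264.9 = 53 N.
By Newton's third law B feels 53 N forward from A. With B stationary, the floor's static friction on B balances it: f₂ = 53 N (well within μ_s(m_A+m_B)g = 485.6 N).

f ≈ 53 N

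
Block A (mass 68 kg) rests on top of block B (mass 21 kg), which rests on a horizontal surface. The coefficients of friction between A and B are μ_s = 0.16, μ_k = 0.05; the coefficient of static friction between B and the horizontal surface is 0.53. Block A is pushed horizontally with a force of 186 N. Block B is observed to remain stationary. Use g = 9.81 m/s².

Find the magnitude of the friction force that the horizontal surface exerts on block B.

f ≈ 33.4 N

Normal force at the A–B interface: N₁ = m_A g = 667.1 N.
So the A–B interface can sustain at most μ_s N₁ = 106.7 N of static friction.
Since P = 186 N > 106.7 N, A slides on B; the A–B friction is kinetic: f₁ = μ_k N₁ = 0.05×667.1 = 33.4 N.
B experiences an equal 33.4 N forward from A (third law). B is in equilibrium, so the floor supplies f₂ = 33.4 N of static friction (limit μ_s(m_A+m_B)g = 462.7 N, not exceeded).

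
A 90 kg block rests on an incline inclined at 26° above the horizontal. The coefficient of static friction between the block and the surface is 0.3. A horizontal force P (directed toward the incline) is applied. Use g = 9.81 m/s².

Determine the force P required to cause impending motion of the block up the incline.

P ≈ 815 N

At impending motion up the slope, friction acts down-slope at its limit: f = μ_s N.
Perpendicular to the incline: N = m g cos θ + P sin θ.
Along the incline: P cos θ = m g sin θ + μ_s N = m g sin θ + μ_s (m g cos θ + P sin θ).
Solving, P (cos θ − μ_s sin θ) = m g (sin θ + μ_s cos θ), so P = 90×9.81×(sin 26° + 0.3 cos 26°)/(cos 26° − 0.3 sin 26°) = 883×0.708/0.7673 = 815 N.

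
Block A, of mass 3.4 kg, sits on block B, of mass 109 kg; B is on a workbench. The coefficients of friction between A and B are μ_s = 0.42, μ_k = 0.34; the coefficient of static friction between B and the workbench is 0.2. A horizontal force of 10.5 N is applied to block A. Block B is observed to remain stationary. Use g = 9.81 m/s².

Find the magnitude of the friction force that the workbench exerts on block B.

Normal force at the A–B interface: N₁ = m_A g = 33.35 N.
So the A–B interface can sustain at most μ_s N₁ = 14.01 N of static friction.
Since P = 10.5 N ≤ 14.01 N, A does not slip on B; friction on A equals P = 10.5 N.
B experiences an equal 10.5 N forward from A (third law). B is in equilibrium, so the floor supplies f₂ = 10.5 N of static friction (limit μ_s(m_A+m_B)g = 220.5 N, not exceeded).

f ≈ 10.5 N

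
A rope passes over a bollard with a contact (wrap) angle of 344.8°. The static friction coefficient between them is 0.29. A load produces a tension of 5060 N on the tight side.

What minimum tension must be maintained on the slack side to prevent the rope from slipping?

Capstan equation at impending slip: T_tight/T_slack = e^{μβ}.
β = 344.8° = 6.018 rad; e^{μβ} = e^{0.29×6.018} = 5.727.
T_slack = T_tight / e^{μβ} = 5060 / 5.727 = 884 N.

T_min ≈ 884 N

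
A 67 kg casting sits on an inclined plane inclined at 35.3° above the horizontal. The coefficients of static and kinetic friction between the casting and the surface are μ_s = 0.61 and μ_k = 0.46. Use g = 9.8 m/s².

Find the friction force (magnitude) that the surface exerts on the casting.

f ≈ 247 N (up the incline)

Perpendicular to the surface, N = m g cos θ = 67·9.8·cos 35.3° = 535.9 N.
Along the slope the weight component is m g sin θ = 379.4 N; friction must supply exactly this, acting up-slope.
The static-friction ceiling is μ_s N = 0.61 × 535.9 = 326.9 N.
Since |379.4| > 326.9 N, static friction cannot hold it; the casting slides down the incline and kinetic friction applies: f = μ_k N = 0.46 × 535.9 = 247 N.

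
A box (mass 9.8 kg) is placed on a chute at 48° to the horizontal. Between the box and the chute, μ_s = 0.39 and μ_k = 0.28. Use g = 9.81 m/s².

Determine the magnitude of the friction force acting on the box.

f ≈ 18 N (up the incline)

The normal reaction is N = m g cos θ = 64.33 N.
For equilibrium along the incline, friction must balance the weight component: f = m g sin θ = 71.44 N up the slope.
The static-friction ceiling is μ_s N = 0.39 × 64.33 = 25.09 N.
|71.44| exceeds 25.09 N, so the box slips down-slope; friction is kinetic, f = μ_k N = 0.28×64.33 = 18 N.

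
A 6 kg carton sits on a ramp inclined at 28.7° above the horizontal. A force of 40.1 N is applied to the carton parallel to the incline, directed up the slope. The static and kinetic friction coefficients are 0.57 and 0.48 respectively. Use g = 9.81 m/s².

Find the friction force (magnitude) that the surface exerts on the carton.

f ≈ 11.8 N (down the incline)

The normal reaction is N = m g cos θ = 51.63 N.
Parallel to the incline, ΣF = 0 gives f = m g sin θ − P = 28.27 − 40.1 = -11.83 N (up-slope positive).
The static-friction ceiling is μ_s N = 0.57 × 51.63 = 29.43 N.
Since |-11.83| ≤ 29.43 N, the carton remains in static equilibrium and friction takes exactly the required value.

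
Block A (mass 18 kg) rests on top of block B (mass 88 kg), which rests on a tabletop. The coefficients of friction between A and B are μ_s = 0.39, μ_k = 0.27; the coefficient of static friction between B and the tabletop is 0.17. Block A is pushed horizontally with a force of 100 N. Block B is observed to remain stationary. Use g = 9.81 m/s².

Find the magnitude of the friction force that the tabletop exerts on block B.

f ≈ 47.7 N

Between the blocks, N₁ = m_A g = 176.6 N.
Maximum static friction on A from B: μ_s N₁ = 0.39×176.6 = 68.87 N.
P = 100 N exceeds that limit, so A slips over B and the interface friction becomes kinetic: f₁ = μ_k N₁ = 0.27×176.6 = 47.7 N.
By Newton's third law B feels 47.7 N forward from A. With B stationary, the floor's static friction on B balances it: f₂ = 47.7 N (well within μ_s(m_A+m_B)g = 176.8 N).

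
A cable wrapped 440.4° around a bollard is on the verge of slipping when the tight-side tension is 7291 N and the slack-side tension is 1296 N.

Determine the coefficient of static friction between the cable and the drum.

T₂/T₁ = e^{μβ} → μ = ln(T₂/T₁)/β.
β = 440.4° = 7.686 rad.
μ = ln(7291/1296)/7.686 = ln(5.626)/7.686 = 0.225.

μ ≈ 0.225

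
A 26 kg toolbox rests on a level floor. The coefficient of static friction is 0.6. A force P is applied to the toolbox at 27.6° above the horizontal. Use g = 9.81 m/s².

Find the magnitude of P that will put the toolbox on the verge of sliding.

N = m g − P sin α (the pull lifts the toolbox).
At impending slip, P cos α = μ_s N = μ_s (m g − P sin α).
Solving: P (cos α + μ_s sin α) = μ_s m g → P = 0.6×255/(cos 27.6° + 0.6 sin 27.6°) = 153/1.164 = 131 N.

P ≈ 131 N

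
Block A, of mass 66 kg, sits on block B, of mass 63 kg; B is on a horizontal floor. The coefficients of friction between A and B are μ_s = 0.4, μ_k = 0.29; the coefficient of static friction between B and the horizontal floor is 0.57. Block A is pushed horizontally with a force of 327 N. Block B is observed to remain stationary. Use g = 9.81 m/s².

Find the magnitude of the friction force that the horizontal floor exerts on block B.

f ≈ 188 N

Between the blocks, N₁ = m_A g = 647.5 N.
Maximum static friction on A from B: μ_s N₁ = 0.4×647.5 = 259 N.
P = 327 N exceeds that limit, so A slips over B and the interface friction becomes kinetic: f₁ = μ_k N₁ = 0.29×647.5 = 188 N.
B experiences an equal 188 N forward from A (third law). B is in equilibrium, so the floor supplies f₂ = 188 N of static friction (limit μ_s(m_A+m_B)g = 721.3 N, not exceeded).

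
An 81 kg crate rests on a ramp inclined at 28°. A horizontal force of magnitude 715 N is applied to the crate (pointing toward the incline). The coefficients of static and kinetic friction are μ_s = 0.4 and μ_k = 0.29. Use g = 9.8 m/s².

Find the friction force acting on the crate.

f ≈ 259 N (down the incline)

Normal direction: N = m g cos θ + P sin θ = 1037 N.
Along the incline, the net driving force (taking up-slope positive) is P cos θ − m g sin θ = 631.3 − 372.7 = 258.6 N, so equilibrium requires friction f = -258.6 N (down-slope).
The limit of static friction is μ_s N = 414.6 N.
|f_req| = 258.6 ≤ 414.6 N → the crate is in equilibrium; friction equals the required value.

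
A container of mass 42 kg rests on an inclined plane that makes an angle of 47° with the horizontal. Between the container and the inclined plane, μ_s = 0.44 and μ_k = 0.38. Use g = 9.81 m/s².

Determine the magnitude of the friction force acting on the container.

f ≈ 107 N (up the incline)

Perpendicular to the surface, N = m g cos θ = 42·9.81·cos 47° = 281 N.
For equilibrium along the incline, friction must balance the weight component: f = m g sin θ = 301.3 N up the slope.
Static friction can supply at most μ_s N = 123.6 N.
|301.3| exceeds 123.6 N, so the container slips down-slope; friction is kinetic, f = μ_k N = 0.38×281 = 107 N.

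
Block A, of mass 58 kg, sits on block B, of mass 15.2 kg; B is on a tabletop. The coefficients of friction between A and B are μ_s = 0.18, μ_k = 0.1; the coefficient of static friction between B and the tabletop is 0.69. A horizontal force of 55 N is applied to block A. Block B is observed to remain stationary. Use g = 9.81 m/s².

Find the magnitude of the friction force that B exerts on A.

The normal force B exerts on A is simply A's weight, N₁ = 569 N.
Maximum static friction on A from B: μ_s N₁ = 0.18×569 = 102.4 N.
P = 55 N is within that limit, so A and B move together (both at rest); the A–B friction is simply f₁ = P = 55 N.
By Newton's third law B feels 55 N forward from A. With B stationary, the floor's static friction on B balances it: f₂ = 55 N (well within μ_s(m_A+m_B)g = 495.5 N).

f ≈ 55 N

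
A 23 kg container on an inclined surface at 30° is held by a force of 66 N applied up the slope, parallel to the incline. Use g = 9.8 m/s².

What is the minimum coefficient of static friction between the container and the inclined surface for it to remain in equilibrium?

μ_s,min ≈ 0.239

N = m g cos θ = 195.2 N.
Friction must make up the shortfall along the incline: f = m g sin θ − P = 112.7 − 66 = 46.7 N.
At the threshold f = μ_s N, so μ_s,min = 46.7/195.2 = 0.239.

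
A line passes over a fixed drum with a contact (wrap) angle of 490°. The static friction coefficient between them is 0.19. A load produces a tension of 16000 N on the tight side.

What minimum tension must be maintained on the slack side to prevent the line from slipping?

Capstan equation at impending slip: T_tight/T_slack = e^{μβ}.
β = 490° = 8.552 rad; e^{μβ} = e^{0.19×8.552} = 5.078.
T_slack = T_tight / e^{μβ} = 16000 / 5.078 = 3150 N.

T_min ≈ 3150 N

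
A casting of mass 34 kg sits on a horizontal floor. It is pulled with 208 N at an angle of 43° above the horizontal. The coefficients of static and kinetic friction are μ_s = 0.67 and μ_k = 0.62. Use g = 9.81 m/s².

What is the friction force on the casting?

Vertical equilibrium gives N = m g − P sin α = 191.7 N.
For equilibrium, f = P cos α = 208×cos 43° = 152.1 N.
The static-friction limit is μ_s N = 128.4 N.
The required friction exceeds μ_s N, so the casting moves and f = μ_k N = 119 N.

f ≈ 119 N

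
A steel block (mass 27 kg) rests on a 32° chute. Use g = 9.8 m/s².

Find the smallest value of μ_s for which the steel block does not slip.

At the slip threshold m g sin θ = μ_s m g cos θ, so μ_s,min = tan θ.
μ_s,min = tan 32° = 0.625.

μ_s,min ≈ 0.625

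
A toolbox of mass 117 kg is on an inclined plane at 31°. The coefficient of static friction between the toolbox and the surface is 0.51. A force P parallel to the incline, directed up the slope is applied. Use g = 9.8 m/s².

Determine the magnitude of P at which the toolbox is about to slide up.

At impending motion up the slope, friction acts down-slope at its limit: f = μ_s N.
P is parallel to the surface, so N = m g cos θ = 983 N.
Along the incline: P = m g sin θ + μ_s N = 591 + 0.51×983 = 1090 N.

P ≈ 1090 N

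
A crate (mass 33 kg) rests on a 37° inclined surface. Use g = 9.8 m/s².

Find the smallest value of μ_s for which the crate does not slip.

μ_s,min ≈ 0.754

At the slip threshold m g sin θ = μ_s m g cos θ, so μ_s,min = tan θ.
μ_s,min = tan 37° = 0.754.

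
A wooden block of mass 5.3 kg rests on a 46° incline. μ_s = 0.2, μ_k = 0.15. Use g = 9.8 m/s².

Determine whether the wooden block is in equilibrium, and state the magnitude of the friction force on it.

N = m g cos θ = 36.1 N.
Down-slope weight component: m g sin θ = 37.4 N.
μ_s N = 7.22 N.
37.4 > 7.22 N, so it slides; kinetic friction f = μ_k N = 0.15×36.1 = 5.41 N.

f ≈ 5.41 N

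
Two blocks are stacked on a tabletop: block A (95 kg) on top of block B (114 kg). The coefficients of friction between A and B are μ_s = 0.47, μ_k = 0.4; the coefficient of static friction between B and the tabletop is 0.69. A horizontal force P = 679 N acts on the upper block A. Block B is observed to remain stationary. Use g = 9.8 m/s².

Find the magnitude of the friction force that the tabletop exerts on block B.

f ≈ 372 N

The normal force B exerts on A is simply A's weight, N₁ = 931 N.
Maximum static friction on A from B: μ_s N₁ = 0.47×931 = 437.6 N.
Since P = 679 N > 437.6 N, A slides on B; the A–B friction is kinetic: f₁ = μ_k N₁ = 0.4×931 = 372 N.
By Newton's third law B feels 372 N forward from A. With B stationary, the floor's static friction on B balances it: f₂ = 372 N (well within μ_s(m_A+m_B)g = 1413 N).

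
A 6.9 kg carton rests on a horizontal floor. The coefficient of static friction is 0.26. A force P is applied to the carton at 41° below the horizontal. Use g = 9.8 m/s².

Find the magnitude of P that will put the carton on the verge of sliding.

P ≈ 30.1 N

N = m g + P sin α (the push presses the carton into the horizontal floor).
At impending slip, P cos α = μ_s N = μ_s (m g + P sin α).
Solving: P (cos α − μ_s sin α) = μ_s m g → P = 0.26×67.6/(cos 41° − 0.26 sin 41°) = 17.6/0.5841 = 30.1 N.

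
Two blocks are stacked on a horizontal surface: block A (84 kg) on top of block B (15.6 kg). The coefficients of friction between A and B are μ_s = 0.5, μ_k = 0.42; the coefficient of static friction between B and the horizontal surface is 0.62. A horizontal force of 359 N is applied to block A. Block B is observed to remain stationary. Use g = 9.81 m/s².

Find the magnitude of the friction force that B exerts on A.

f ≈ 359 N

Between the blocks, N₁ = m_A g = 824 N.
Maximum static friction on A from B: μ_s N₁ = 0.5×824 = 412 N.
P = 359 N is within that limit, so A and B move together (both at rest); the A–B friction is simply f₁ = P = 359 N.
B experiences an equal 359 N forward from A (third law). B is in equilibrium, so the floor supplies f₂ = 359 N of static friction (limit μ_s(m_A+m_B)g = 605.8 N, not exceeded).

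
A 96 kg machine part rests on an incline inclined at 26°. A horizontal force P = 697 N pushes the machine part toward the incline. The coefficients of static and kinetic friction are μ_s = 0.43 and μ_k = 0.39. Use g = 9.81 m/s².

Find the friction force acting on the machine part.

f ≈ 214 N (down the incline)

Normal direction: N = m g cos θ + P sin θ = 1152 N.
Along the incline, the net driving force (taking up-slope positive) is P cos θ − m g sin θ = 626.5 − 412.8 = 213.6 N, so equilibrium requires friction f = -213.6 N (down-slope).
Maximum static friction: μ_s N = 0.43 × 1152 = 495.4 N.
Since 213.6 N is within the 495.4 N limit, the machine part stays put and friction is exactly 214 N.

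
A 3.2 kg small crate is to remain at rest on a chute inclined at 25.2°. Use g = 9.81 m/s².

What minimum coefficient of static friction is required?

μ_s,min ≈ 0.471

At the slip threshold m g sin θ = μ_s m g cos θ, so μ_s,min = tan θ.
μ_s,min = tan 25.2° = 0.471.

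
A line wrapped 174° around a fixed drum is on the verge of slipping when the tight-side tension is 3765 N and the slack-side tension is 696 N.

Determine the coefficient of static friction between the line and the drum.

T₂/T₁ = e^{μβ} → μ = ln(T₂/T₁)/β.
β = 174° = 3.037 rad.
μ = ln(3765/696)/3.037 = ln(5.409)/3.037 = 0.556.

μ ≈ 0.556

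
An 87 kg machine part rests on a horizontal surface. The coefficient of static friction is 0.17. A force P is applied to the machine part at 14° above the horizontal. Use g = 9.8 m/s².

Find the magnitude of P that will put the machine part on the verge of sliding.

P ≈ 143 N

N = m g − P sin α (the pull lifts the machine part).
At impending slip, P cos α = μ_s N = μ_s (m g − P sin α).
Solving: P (cos α + μ_s sin α) = μ_s m g → P = 0.17×853/(cos 14° + 0.17 sin 14°) = 145/1.011 = 143 N.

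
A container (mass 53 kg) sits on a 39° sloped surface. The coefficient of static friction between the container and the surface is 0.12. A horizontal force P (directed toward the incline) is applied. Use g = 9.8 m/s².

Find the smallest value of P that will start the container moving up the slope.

At impending motion up the slope, friction acts down-slope at its limit: f = μ_s N.
Perpendicular to the incline: N = m g cos θ + P sin θ.
Along the incline: P cos θ = m g sin θ + μ_s N = m g sin θ + μ_s (m g cos θ + P sin θ).
Solving, P (cos θ − μ_s sin θ) = m g (sin θ + μ_s cos θ), so P = 53×9.8×(sin 39° + 0.12 cos 39°)/(cos 39° − 0.12 sin 39°) = 519×0.7226/0.7016 = 535 N.

P ≈ 535 N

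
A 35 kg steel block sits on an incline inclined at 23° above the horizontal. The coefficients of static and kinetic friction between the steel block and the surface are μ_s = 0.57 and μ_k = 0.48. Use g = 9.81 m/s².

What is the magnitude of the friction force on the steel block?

f ≈ 134 N (up the incline)

Normal force: N = m g cos θ = 35 × 9.81 × cos 23° = 316.1 N.
Along the slope the weight component is m g sin θ = 134.2 N; friction must supply exactly this, acting up-slope.
Static friction can supply at most μ_s N = 180.2 N.
Since |134.2| ≤ 180.2 N, static friction is sufficient; f equals the required value, not μ_s N.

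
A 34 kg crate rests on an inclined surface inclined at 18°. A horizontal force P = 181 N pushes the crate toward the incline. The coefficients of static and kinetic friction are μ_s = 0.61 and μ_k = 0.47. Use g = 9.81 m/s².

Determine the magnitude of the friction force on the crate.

f ≈ 69.1 N (down the incline)

The horizontal push has a component P sin θ into the surface, so N = m g cos θ + P sin θ = 317.2 + 55.93 = 373.1 N.
Along the incline, the net driving force (taking up-slope positive) is P cos θ − m g sin θ = 172.1 − 103.1 = 69.07 N, so equilibrium requires friction f = -69.07 N (down-slope).
The limit of static friction is μ_s N = 227.6 N.
Since 69.07 N is within the 227.6 N limit, the crate stays put and friction is exactly 69.1 N.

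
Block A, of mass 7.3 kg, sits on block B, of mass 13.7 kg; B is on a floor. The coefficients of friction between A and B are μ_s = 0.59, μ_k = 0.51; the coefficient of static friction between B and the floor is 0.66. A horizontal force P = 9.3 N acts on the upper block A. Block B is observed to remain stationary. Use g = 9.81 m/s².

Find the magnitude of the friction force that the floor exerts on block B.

f ≈ 9.3 N

The normal force B exerts on A is simply A's weight, N₁ = 71.61 N.
Maximum static friction on A from B: μ_s N₁ = 0.59×71.61 = 42.25 N.
Since P = 9.3 N ≤ 42.25 N, A does not slip on B; friction on A equals P = 9.3 N.
B experiences an equal 9.3 N forward from A (third law). B is in equilibrium, so the floor supplies f₂ = 9.3 N of static friction (limit μ_s(m_A+m_B)g = 136 N, not exceeded).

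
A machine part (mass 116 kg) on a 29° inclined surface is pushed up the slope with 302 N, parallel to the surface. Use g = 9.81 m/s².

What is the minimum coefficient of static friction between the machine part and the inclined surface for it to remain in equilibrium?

μ_s,min ≈ 0.251

N = m g cos θ = 995.3 N.
Friction must make up the shortfall along the incline: f = m g sin θ − P = 551.7 − 302 = 249.7 N.
At the threshold f = μ_s N, so μ_s,min = 249.7/995.3 = 0.251.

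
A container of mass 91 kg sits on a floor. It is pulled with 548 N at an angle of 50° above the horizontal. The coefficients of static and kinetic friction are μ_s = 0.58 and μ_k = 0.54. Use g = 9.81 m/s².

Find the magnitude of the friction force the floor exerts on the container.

f ≈ 255 N

N = m g − P sin α = 892.7 − 548×sin 50° = 472.9 N.
Horizontally, friction must balance P cos α = 352.2 N.
μ_s N = 0.58 × 472.9 = 274.3 N.
The required friction exceeds μ_s N, so the container moves and f = μ_k N = 255 N.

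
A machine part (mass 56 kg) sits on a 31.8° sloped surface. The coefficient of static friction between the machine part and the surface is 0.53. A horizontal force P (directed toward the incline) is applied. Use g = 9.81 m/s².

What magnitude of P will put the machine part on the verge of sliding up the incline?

At impending motion up the slope, friction acts down-slope at its limit: f = μ_s N.
Perpendicular to the incline: N = m g cos θ + P sin θ.
Along the incline: P cos θ = m g sin θ + μ_s N = m g sin θ + μ_s (m g cos θ + P sin θ).
Solving, P (cos θ − μ_s sin θ) = m g (sin θ + μ_s cos θ), so P = 56×9.81×(sin 31.8° + 0.53 cos 31.8°)/(cos 31.8° − 0.53 sin 31.8°) = 549×0.9774/0.5706 = 941 N.

P ≈ 941 N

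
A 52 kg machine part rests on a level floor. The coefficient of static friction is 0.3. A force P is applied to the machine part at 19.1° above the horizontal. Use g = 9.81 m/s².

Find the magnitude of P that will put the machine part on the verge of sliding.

N = m g − P sin α (the pull lifts the machine part).
At impending slip, P cos α = μ_s N = μ_s (m g − P sin α).
Solving: P (cos α + μ_s sin α) = μ_s m g → P = 0.3×510/(cos 19.1° + 0.3 sin 19.1°) = 153/1.043 = 147 N.

P ≈ 147 N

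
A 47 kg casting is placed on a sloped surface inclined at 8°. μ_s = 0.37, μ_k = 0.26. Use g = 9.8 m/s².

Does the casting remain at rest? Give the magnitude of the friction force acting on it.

f ≈ 64.1 N

N = m g cos θ = 456 N.
Down-slope weight component: m g sin θ = 64.1 N.
μ_s N = 169 N.
64.1 ≤ 169 N, so it stays put; friction = 64.1 N.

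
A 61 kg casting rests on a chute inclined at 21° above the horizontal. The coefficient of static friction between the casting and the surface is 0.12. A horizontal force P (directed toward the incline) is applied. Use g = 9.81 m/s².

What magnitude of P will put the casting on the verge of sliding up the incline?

P ≈ 316 N

At impending motion up the slope, friction acts down-slope at its limit: f = μ_s N.
Perpendicular to the incline: N = m g cos θ + P sin θ.
Along the incline: P cos θ = m g sin θ + μ_s N = m g sin θ + μ_s (m g cos θ + P sin θ).
Solving, P (cos θ − μ_s sin θ) = m g (sin θ + μ_s cos θ), so P = 61×9.81×(sin 21° + 0.12 cos 21°)/(cos 21° − 0.12 sin 21°) = 598×0.4704/0.8906 = 316 N.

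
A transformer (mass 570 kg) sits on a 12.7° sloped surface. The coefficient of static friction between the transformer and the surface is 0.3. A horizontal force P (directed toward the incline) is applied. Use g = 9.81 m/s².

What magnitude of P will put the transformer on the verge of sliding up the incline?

P ≈ 3150 N

At impending motion up the slope, friction acts down-slope at its limit: f = μ_s N.
Perpendicular to the incline: N = m g cos θ + P sin θ.
Along the incline: P cos θ = m g sin θ + μ_s N = m g sin θ + μ_s (m g cos θ + P sin θ).
Solving, P (cos θ − μ_s sin θ) = m g (sin θ + μ_s cos θ), so P = 570×9.81×(sin 12.7° + 0.3 cos 12.7°)/(cos 12.7° − 0.3 sin 12.7°) = 5590×0.5125/0.9096 = 3150 N.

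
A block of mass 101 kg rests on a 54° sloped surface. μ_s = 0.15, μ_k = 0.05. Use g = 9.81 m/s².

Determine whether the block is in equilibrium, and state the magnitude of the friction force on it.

f ≈ 29.1 N

N = m g cos θ = 582 N.
Down-slope weight component: m g sin θ = 802 N.
μ_s N = 87.4 N.
802 > 87.4 N, so it slides; kinetic friction f = μ_k N = 0.05×582 = 29.1 N.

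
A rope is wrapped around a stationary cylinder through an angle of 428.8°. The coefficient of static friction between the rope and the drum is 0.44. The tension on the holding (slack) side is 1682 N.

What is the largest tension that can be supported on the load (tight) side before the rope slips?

At impending slip the capstan equation gives T₂/T₁ = e^{μβ} with β in radians.
β = 428.8° × π/180 = 7.484 rad.
e^{μβ} = e^{0.44×7.484} = 26.92.
T₂ = T₁ · e^{μβ} = 1682 × 26.92 = 45300 N.

T_max ≈ 45300 N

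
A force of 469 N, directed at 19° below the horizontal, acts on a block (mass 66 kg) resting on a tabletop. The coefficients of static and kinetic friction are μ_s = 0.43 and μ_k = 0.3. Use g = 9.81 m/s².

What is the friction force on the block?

Vertical equilibrium gives N = m g + P sin α = 800.2 N.
The horizontal driving force is P cos α = 443.4 N, so equilibrium needs friction f = 443.4 N.
The static-friction limit is μ_s N = 344.1 N.
443.4 > 344.1 N → the block slides; f = μ_k N = 0.3×800.2 = 240 N.

f ≈ 240 N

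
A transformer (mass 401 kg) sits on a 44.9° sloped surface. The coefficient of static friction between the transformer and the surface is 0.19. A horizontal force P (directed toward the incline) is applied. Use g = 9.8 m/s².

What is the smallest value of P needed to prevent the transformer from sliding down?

P_min ≈ 2660 N

The transformer tends to slide down (tan θ > μ_s), so at the point of impending slip friction acts up-slope at its limit: f = μ_s N.
Perpendicular to the incline: N = m g cos θ + P sin θ.
Along the incline: P cos θ + μ_s N = m g sin θ, i.e. P cos θ + μ_s (m g cos θ + P sin θ) = m g sin θ.
Solving, P (cos θ + μ_s sin θ) = m g (sin θ − μ_s cos θ), so P = 3930×0.5713/0.8425 = 2660 N.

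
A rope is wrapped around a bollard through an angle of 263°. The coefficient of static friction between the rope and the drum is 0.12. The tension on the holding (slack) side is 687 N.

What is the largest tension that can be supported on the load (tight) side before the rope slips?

T_max ≈ 1190 N

At impending slip the capstan equation gives T₂/T₁ = e^{μβ} with β in radians.
β = 263° × π/180 = 4.59 rad.
e^{μβ} = e^{0.12×4.59} = 1.735.
T₂ = T₁ · e^{μβ} = 687 × 1.735 = 1190 N.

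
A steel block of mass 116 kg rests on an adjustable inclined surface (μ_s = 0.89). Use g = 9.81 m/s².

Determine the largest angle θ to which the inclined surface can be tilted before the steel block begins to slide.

At the slip threshold, m g sin θ = μ_s · m g cos θ, so tan θ = μ_s.
θ_max = arctan(0.89) = 41.7°.

θ_max ≈ 41.7°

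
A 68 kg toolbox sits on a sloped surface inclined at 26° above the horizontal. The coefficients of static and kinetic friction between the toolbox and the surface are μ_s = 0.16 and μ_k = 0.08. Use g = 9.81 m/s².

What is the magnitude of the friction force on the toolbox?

The normal reaction is N = m g cos θ = 599.6 N.
For equilibrium along the incline, friction must balance the weight component: f = m g sin θ = 292.4 N up the slope.
Maximum static friction available: μ_s N = 0.16 × 599.6 = 95.93 N.
|292.4| exceeds 95.93 N, so the toolbox slips down-slope; friction is kinetic, f = μ_k N = 0.08×599.6 = 48 N.

f ≈ 48 N (up the incline)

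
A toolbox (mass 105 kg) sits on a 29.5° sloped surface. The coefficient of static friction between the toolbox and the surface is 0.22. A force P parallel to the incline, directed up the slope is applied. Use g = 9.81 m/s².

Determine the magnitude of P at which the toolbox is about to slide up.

At impending motion up the slope, friction acts down-slope at its limit: f = μ_s N.
P is parallel to the surface, so N = m g cos θ = 897 N.
Along the incline: P = m g sin θ + μ_s N = 507 + 0.22×897 = 704 N.

P ≈ 704 N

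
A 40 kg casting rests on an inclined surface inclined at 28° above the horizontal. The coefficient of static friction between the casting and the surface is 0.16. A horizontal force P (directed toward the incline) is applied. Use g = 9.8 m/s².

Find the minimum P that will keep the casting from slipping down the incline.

The casting tends to slide down (tan θ > μ_s), so at the point of impending slip friction acts up-slope at its limit: f = μ_s N.
Perpendicular to the incline: N = m g cos θ + P sin θ.
Along the incline: P cos θ + μ_s N = m g sin θ, i.e. P cos θ + μ_s (m g cos θ + P sin θ) = m g sin θ.
Solving, P (cos θ + μ_s sin θ) = m g (sin θ − μ_s cos θ), so P = 392×0.3282/0.9581 = 134 N.

P_min ≈ 134 N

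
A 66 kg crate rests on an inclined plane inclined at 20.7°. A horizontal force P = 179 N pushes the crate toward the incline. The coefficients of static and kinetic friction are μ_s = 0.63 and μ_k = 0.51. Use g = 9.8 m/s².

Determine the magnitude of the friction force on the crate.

Resolve perpendicular to the incline: N = m g cos θ + P sin θ = 66×9.8×cos 20.7° + 179×sin 20.7° = 668.3 N.
Along the incline, the net driving force (taking up-slope positive) is P cos θ − m g sin θ = 167.4 − 228.6 = -61.18 N, so equilibrium requires friction f = 61.18 N (up-slope).
The limit of static friction is μ_s N = 421 N.
|f_req| = 61.18 ≤ 421 N → the crate is in equilibrium; friction equals the required value.

f ≈ 61.2 N (up the incline)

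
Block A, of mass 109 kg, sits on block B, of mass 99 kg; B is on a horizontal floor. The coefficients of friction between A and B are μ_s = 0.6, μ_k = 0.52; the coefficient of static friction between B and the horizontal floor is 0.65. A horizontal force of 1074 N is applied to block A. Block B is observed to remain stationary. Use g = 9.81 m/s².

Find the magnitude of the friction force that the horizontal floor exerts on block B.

Between the blocks, N₁ = m_A g = 1069 N.
So the A–B interface can sustain at most μ_s N₁ = 641.6 N of static friction.
P = 1074 N exceeds that limit, so A slips over B and the interface friction becomes kinetic: f₁ = μ_k N₁ = 0.52×1069 = 556 N.
B experiences an equal 556 N forward from A (third law). B is in equilibrium, so the floor supplies f₂ = 556 N of static friction (limit μ_s(m_A+m_B)g = 1326 N, not exceeded).

f ≈ 556 N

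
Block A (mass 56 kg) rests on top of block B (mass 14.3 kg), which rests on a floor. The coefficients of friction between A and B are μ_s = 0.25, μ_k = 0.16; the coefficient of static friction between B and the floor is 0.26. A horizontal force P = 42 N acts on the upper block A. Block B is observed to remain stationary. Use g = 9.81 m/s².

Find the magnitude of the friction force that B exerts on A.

f ≈ 42 N

Between the blocks, N₁ = m_A g = 549.4 N.
So the A–B interface can sustain at most μ_s N₁ = 137.3 N of static friction.
P = 42 N is within that limit, so A and B move together (both at rest); the A–B friction is simply f₁ = P = 42 N.
B experiences an equal 42 N forward from A (third law). B is in equilibrium, so the floor supplies f₂ = 42 N of static friction (limit μ_s(m_A+m_B)g = 179.3 N, not exceeded).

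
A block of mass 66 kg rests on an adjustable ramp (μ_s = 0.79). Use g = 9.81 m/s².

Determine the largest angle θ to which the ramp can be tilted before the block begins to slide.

At the slip threshold, m g sin θ = μ_s · m g cos θ, so tan θ = μ_s.
θ_max = arctan(0.79) = 38.3°.

θ_max ≈ 38.3°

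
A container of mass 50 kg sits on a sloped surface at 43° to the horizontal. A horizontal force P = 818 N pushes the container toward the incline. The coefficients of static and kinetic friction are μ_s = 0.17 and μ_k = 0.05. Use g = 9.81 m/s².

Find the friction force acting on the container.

f ≈ 45.8 N (down the incline)

The horizontal push has a component P sin θ into the surface, so N = m g cos θ + P sin θ = 358.7 + 557.9 = 916.6 N.
Along the incline, the net driving force (taking up-slope positive) is P cos θ − m g sin θ = 598.2 − 334.5 = 263.7 N, so equilibrium requires friction f = -263.7 N (down-slope).
Maximum static friction: μ_s N = 0.17 × 916.6 = 155.8 N.
|f_req| = 263.7 > 155.8 N → the container slides up the incline; f = μ_k N = 0.05 × 916.6 = 45.8 N.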